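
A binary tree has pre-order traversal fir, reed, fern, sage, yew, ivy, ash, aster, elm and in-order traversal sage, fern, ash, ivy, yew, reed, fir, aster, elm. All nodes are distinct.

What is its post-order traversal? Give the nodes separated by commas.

sage, ash, ivy, yew, fern, reed, elm, aster, fir

The first element of pre-order is the root; it splits in-order into left and right subtrees.
Root fir: left subtree has 6 nodes {sage, fern, ash, ivy, yew, reed}, right has 2 {aster, elm}.
  Root reed: left subtree has 5 nodes {sage, fern, ash, ivy, yew}, right has 0 { }.
    Root fern: left subtree has 1 node {sage}, right has 3 {ash, ivy, yew}.
      Root yew: left subtree has 2 nodes {ash, ivy}, right has 0 { }.
        Root ivy: left subtree has 1 node {ash}, right has 0 { }.
  Root aster: left subtree has 0 nodes { }, right has 1 {elm}.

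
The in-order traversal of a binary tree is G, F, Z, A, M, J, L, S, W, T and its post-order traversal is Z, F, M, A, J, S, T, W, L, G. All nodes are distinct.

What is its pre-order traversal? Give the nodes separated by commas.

G, L, J, A, F, Z, M, W, S, T

The last element of post-order is the root; it splits in-order into left and right subtrees.
Root G: left subtree has 0 nodes { }, right has 9 {F, Z, A, M, J, L, S, W, T}.
  Root L: left subtree has 5 nodes {F, Z, A, M, J}, right has 3 {S, W, T}.
    Root J: left subtree has 4 nodes {F, Z, A, M}, right has 0 { }.
      Root A: left subtree has 2 nodes {F, Z}, right has 1 {M}.
        Root F: left subtree has 0 nodes { }, right has 1 {Z}.
    Root W: left subtree has 1 node {S}, right has 1 {T}.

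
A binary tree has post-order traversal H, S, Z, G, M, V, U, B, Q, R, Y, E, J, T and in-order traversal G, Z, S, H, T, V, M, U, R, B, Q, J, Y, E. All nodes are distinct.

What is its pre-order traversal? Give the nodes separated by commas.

The last element of post-order is the root; it splits in-order into left and right subtrees.
Root T: left subtree has 4 nodes {G, Z, S, H}, right has 9 {V, M, U, R, B, Q, J, Y, E}.
  Root G: left subtree has 0 nodes { }, right has 3 {Z, S, H}.
    Root Z: left subtree has 0 nodes { }, right has 2 {S, H}.
      Root S: left subtree has 0 nodes { }, right has 1 {H}.
  Root J: left subtree has 6 nodes {V, M, U, R, B, Q}, right has 2 {Y, E}.
    Root R: left subtree has 3 nodes {V, M, U}, right has 2 {B, Q}.
      Root U: left subtree has 2 nodes {V, M}, right has 0 { }.
        Root V: left subtree has 0 nodes { }, right has 1 {M}.
      Root Q: left subtree has 1 node {B}, right has 0 { }.
    Root E: left subtree has 1 node {Y}, right has 0 { }.

T, G, Z, S, H, J, R, U, V, M, Q, B, E, Y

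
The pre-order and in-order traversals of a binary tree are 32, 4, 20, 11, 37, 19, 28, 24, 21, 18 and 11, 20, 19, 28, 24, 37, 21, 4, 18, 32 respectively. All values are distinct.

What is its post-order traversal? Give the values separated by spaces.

The first element of pre-order is the root; it splits in-order into left and right subtrees.
Root 32: left subtree has 9 nodes {11, 20, 19, 28, 24, 37, 21, 4, 18}, right has 0 { }.
  Root 4: left subtree has 7 nodes {11, 20, 19, 28, 24, 37, 21}, right has 1 {18}.
    Root 20: left subtree has 1 node {11}, right has 5 {19, 28, 24, 37, 21}.
      Root 37: left subtree has 3 nodes {19, 28, 24}, right has 1 {21}.
        Root 19: left subtree has 0 nodes { }, right has 2 {28, 24}.
          Root 28: left subtree has 0 nodes { }, right has 1 {24}.

11 24 28 19 21 37 20 18 4 32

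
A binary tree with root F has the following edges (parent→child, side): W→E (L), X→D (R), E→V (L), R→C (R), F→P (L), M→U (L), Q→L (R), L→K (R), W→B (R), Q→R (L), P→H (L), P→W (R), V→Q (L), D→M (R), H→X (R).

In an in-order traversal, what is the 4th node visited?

In-order visits the left subtree, then the node, then the right subtree.
At F: go left to P.
  At P: go left to H.
    At H: no left child.
    Visit H.
    At H: go right to X.
      At X: no left child.
      Visit X.
      At X: go right to D.
        At D: no left child.
        Visit D.
        At D: go right to M.
          At M: go left to U.
            U is a leaf — visit U.
          Visit M.
          At M: no right child.
  Visit P.
  At P: go right to W.
    At W: go left to E.
      At E: go left to V.
        At V: go left to Q.
          At Q: go left to R.
            At R: no left child.
            Visit R.
            At R: go right to C.
              C is a leaf — visit C.
          Visit Q.
          At Q: go right to L.
            At L: no left child.
            Visit L.
            At L: go right to K.
              K is a leaf — visit K.
        Visit V.
        At V: no right child.
      Visit E.
      At E: no right child.
    Visit W.
    At W: go right to B.
      B is a leaf — visit B.
Visit F.
At F: no right child.
Full in-order sequence: H, X, D, U, M, P, R, C, Q, L, K, V, E, W, B, F.

U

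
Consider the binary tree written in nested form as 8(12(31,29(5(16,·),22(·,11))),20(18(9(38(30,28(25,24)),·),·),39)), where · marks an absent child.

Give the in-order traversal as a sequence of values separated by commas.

In-order visits the left subtree, then the node, then the right subtree.
At 8: go left to 12.
  At 12: go left to 31.
    31 is a leaf — visit 31.
  Visit 12.
  At 12: go right to 29.
    At 29: go left to 5.
      At 5: go left to 16.
        16 is a leaf — visit 16.
      Visit 5.
      At 5: no right child.
    Visit 29.
    At 29: go right to 22.
      At 22: no left child.
      Visit 22.
      At 22: go right to 11.
        11 is a leaf — visit 11.
Visit 8.
At 8: go right to 20.
  At 20: go left to 18.
    At 18: go left to 9.
      At 9: go left to 38.
        At 38: go left to 30.
          30 is a leaf — visit 30.
        Visit 38.
        At 38: go right to 28.
          At 28: go left to 25.
            25 is a leaf — visit 25.
          Visit 28.
          At 28: go right to 24.
            24 is a leaf — visit 24.
      Visit 9.
      At 9: no right child.
    Visit 18.
    At 18: no right child.
  Visit 20.
  At 20: go right to 39.
    39 is a leaf — visit 39.

31, 12, 16, 5, 29, 22, 11, 8, 30, 38, 25, 28, 24, 9, 18, 20, 39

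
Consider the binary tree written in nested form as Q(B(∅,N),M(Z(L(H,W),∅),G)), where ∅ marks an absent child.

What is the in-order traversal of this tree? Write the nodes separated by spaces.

In-order visits the left subtree, then the node, then the right subtree.
At Q: go left to B.
  At B: no left child.
  Visit B.
  At B: go right to N.
    N is a leaf — visit N.
Visit Q.
At Q: go right to M.
  At M: go left to Z.
    At Z: go left to L.
      At L: go left to H.
        H is a leaf — visit H.
      Visit L.
      At L: go right to W.
        W is a leaf — visit W.
    Visit Z.
    At Z: no right child.
  Visit M.
  At M: go right to G.
    G is a leaf — visit G.

B N Q H L W Z M G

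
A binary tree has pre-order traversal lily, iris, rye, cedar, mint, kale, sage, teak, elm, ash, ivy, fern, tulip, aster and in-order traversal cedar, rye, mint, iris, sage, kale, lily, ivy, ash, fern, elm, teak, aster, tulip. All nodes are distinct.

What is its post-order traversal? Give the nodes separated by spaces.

The first element of pre-order is the root; it splits in-order into left and right subtrees.
Root lily: left subtree has 6 nodes {cedar, rye, mint, iris, sage, kale}, right has 7 {ivy, ash, fern, elm, teak, aster, tulip}.
  Root iris: left subtree has 3 nodes {cedar, rye, mint}, right has 2 {sage, kale}.
    Root rye: left subtree has 1 node {cedar}, right has 1 {mint}.
    Root kale: left subtree has 1 node {sage}, right has 0 { }.
  Root teak: left subtree has 4 nodes {ivy, ash, fern, elm}, right has 2 {aster, tulip}.
    Root elm: left subtree has 3 nodes {ivy, ash, fern}, right has 0 { }.
      Root ash: left subtree has 1 node {ivy}, right has 1 {fern}.
    Root tulip: left subtree has 1 node {aster}, right has 0 { }.

cedar mint rye sage kale iris ivy fern ash elm aster tulip teak lily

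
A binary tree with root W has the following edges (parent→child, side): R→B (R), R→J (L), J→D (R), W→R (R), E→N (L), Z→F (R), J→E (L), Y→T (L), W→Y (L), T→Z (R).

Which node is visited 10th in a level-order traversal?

F

Level-order visits nodes level by level from the root, left to right within each level.
Level 0: W
Level 1: Y, R
Level 2: T, J, B
Level 3: Z, E, D
Level 4: F, N
Full level-order sequence: W, Y, R, T, J, B, Z, E, D, F, N.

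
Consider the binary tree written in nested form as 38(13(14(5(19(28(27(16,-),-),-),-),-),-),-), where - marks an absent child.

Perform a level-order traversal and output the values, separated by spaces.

38 13 14 5 19 28 27 16

Level-order visits nodes level by level from the root, left to right within each level.
Level 0: 38
Level 1: 13
Level 2: 14
Level 3: 5
Level 4: 19
Level 5: 28
Level 6: 27
Level 7: 16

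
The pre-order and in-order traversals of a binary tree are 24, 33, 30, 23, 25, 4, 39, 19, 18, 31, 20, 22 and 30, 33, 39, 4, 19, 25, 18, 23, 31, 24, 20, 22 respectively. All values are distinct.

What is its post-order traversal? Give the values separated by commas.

30, 39, 19, 4, 18, 25, 31, 23, 33, 22, 20, 24

The first element of pre-order is the root; it splits in-order into left and right subtrees.
Root 24: left subtree has 9 nodes {30, 33, 39, 4, 19, 25, 18, 23, 31}, right has 2 {20, 22}.
  Root 33: left subtree has 1 node {30}, right has 7 {39, 4, 19, 25, 18, 23, 31}.
    Root 23: left subtree has 5 nodes {39, 4, 19, 25, 18}, right has 1 {31}.
      Root 25: left subtree has 3 nodes {39, 4, 19}, right has 1 {18}.
        Root 4: left subtree has 1 node {39}, right has 1 {19}.
  Root 20: left subtree has 0 nodes { }, right has 1 {22}.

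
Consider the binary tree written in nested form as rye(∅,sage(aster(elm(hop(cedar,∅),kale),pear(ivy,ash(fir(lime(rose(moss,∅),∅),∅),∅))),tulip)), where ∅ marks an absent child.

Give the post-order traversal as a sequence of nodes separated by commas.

cedar, hop, kale, elm, ivy, moss, rose, lime, fir, ash, pear, aster, tulip, sage, rye

Post-order visits the left subtree, then the right subtree, then the node.
At rye: no left child.
At rye: go right to sage.
  At sage: go left to aster.
    At aster: go left to elm.
      At elm: go left to hop.
        At hop: go left to cedar.
          cedar is a leaf — visit cedar.
        At hop: no right child.
        Visit hop.
      At elm: go right to kale.
        kale is a leaf — visit kale.
      Visit elm.
    At aster: go right to pear.
      At pear: go left to ivy.
        ivy is a leaf — visit ivy.
      At pear: go right to ash.
        At ash: go left to fir.
          At fir: go left to lime.
            At lime: go left to rose.
              At rose: go left to moss.
                moss is a leaf — visit moss.
              At rose: no right child.
              Visit rose.
            At lime: no right child.
            Visit lime.
          At fir: no right child.
          Visit fir.
        At ash: no right child.
        Visit ash.
      Visit pear.
    Visit aster.
  At sage: go right to tulip.
    tulip is a leaf — visit tulip.
  Visit sage.
Visit rye.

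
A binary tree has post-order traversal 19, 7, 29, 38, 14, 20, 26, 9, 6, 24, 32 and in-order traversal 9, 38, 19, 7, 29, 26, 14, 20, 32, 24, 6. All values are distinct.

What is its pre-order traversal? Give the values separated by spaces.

32 9 26 38 29 7 19 20 14 24 6

The last element of post-order is the root; it splits in-order into left and right subtrees.
Root 32: left subtree has 8 nodes {9, 38, 19, 7, 29, 26, 14, 20}, right has 2 {24, 6}.
  Root 9: left subtree has 0 nodes { }, right has 7 {38, 19, 7, 29, 26, 14, 20}.
    Root 26: left subtree has 4 nodes {38, 19, 7, 29}, right has 2 {14, 20}.
      Root 38: left subtree has 0 nodes { }, right has 3 {19, 7, 29}.
        Root 29: left subtree has 2 nodes {19, 7}, right has 0 { }.
          Root 7: left subtree has 1 node {19}, right has 0 { }.
      Root 20: left subtree has 1 node {14}, right has 0 { }.
  Root 24: left subtree has 0 nodes { }, right has 1 {6}.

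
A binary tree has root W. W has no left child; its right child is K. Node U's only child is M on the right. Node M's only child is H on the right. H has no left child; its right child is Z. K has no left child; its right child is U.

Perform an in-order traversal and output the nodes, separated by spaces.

W K U M H Z

In-order visits the left subtree, then the node, then the right subtree.
At W: no left child.
Visit W.
At W: go right to K.
  At K: no left child.
  Visit K.
  At K: go right to U.
    At U: no left child.
    Visit U.
    At U: go right to M.
      At M: no left child.
      Visit M.
      At M: go right to H.
        At H: no left child.
        Visit H.
        At H: go right to Z.
          Z is a leaf — visit Z.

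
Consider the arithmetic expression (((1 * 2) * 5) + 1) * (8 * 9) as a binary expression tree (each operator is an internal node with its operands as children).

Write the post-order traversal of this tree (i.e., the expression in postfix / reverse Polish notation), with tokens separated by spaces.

1 2 * 5 * 1 + 8 9 * *

Post-order on an expression tree gives postfix notation: for each operator, emit left operand, right operand, then the operator.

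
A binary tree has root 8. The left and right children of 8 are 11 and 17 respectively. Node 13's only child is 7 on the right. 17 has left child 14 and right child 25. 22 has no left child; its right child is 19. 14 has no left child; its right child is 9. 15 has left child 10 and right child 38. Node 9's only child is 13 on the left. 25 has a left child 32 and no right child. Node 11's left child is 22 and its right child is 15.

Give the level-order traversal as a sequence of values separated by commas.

8, 11, 17, 22, 15, 14, 25, 19, 10, 38, 9, 32, 13, 7

Level-order visits nodes level by level from the root, left to right within each level.
Level 0: 8
Level 1: 11, 17
Level 2: 22, 15, 14, 25
Level 3: 19, 10, 38, 9, 32
Level 4: 13
Level 5: 7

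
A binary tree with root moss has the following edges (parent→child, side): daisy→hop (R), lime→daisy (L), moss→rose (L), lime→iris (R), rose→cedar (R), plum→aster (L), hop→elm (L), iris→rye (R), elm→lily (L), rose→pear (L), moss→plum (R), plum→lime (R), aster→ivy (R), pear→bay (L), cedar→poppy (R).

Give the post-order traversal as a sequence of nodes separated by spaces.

bay pear poppy cedar rose ivy aster lily elm hop daisy rye iris lime plum moss

Post-order visits the left subtree, then the right subtree, then the node.
At moss: go left to rose.
  At rose: go left to pear.
    At pear: go left to bay.
      bay is a leaf — visit bay.
    At pear: no right child.
    Visit pear.
  At rose: go right to cedar.
    At cedar: no left child.
    At cedar: go right to poppy.
      poppy is a leaf — visit poppy.
    Visit cedar.
  Visit rose.
At moss: go right to plum.
  At plum: go left to aster.
    At aster: no left child.
    At aster: go right to ivy.
      ivy is a leaf — visit ivy.
    Visit aster.
  At plum: go right to lime.
    At lime: go left to daisy.
      At daisy: no left child.
      At daisy: go right to hop.
        At hop: go left to elm.
          At elm: go left to lily.
            lily is a leaf — visit lily.
          At elm: no right child.
          Visit elm.
        At hop: no right child.
        Visit hop.
      Visit daisy.
    At lime: go right to iris.
      At iris: no left child.
      At iris: go right to rye.
        rye is a leaf — visit rye.
      Visit iris.
    Visit lime.
  Visit plum.
Visit moss.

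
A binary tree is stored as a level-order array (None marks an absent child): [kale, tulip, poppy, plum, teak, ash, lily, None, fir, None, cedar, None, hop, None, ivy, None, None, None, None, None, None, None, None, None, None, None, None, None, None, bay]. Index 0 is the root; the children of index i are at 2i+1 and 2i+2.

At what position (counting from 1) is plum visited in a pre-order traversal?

Pre-order visits the node, then its left subtree, then its right subtree.
Visit kale.
At kale: go left to tulip.
  Visit tulip.
  At tulip: go left to plum.
    Visit plum.
    At plum: no left child.
    At plum: go right to fir.
      fir is a leaf — visit fir.
  At tulip: go right to teak.
    Visit teak.
    At teak: no left child.
    At teak: go right to cedar.
      cedar is a leaf — visit cedar.
At kale: go right to poppy.
  Visit poppy.
  At poppy: go left to ash.
    Visit ash.
    At ash: no left child.
    At ash: go right to hop.
      hop is a leaf — visit hop.
  At poppy: go right to lily.
    Visit lily.
    At lily: no left child.
    At lily: go right to ivy.
      Visit ivy.
      At ivy: go left to bay.
        bay is a leaf — visit bay.
      At ivy: no right child.
Full pre-order sequence: kale, tulip, plum, fir, teak, cedar, poppy, ash, hop, lily, ivy, bay.

3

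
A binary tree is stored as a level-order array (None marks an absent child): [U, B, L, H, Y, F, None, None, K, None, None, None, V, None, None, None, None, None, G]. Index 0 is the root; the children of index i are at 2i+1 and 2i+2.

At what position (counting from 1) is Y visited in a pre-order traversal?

6

Pre-order visits the node, then its left subtree, then its right subtree.
Visit U.
At U: go left to B.
  Visit B.
  At B: go left to H.
    Visit H.
    At H: no left child.
    At H: go right to K.
      Visit K.
      At K: no left child.
      At K: go right to G.
        G is a leaf — visit G.
  At B: go right to Y.
    Y is a leaf — visit Y.
At U: go right to L.
  Visit L.
  At L: go left to F.
    Visit F.
    At F: no left child.
    At F: go right to V.
      V is a leaf — visit V.
  At L: no right child.
Full pre-order sequence: U, B, H, K, G, Y, L, F, V.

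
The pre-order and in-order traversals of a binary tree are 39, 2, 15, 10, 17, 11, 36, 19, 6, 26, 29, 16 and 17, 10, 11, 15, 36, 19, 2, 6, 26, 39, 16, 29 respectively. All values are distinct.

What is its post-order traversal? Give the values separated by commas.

17, 11, 10, 19, 36, 15, 26, 6, 2, 16, 29, 39

The first element of pre-order is the root; it splits in-order into left and right subtrees.
Root 39: left subtree has 9 nodes {17, 10, 11, 15, 36, 19, 2, 6, 26}, right has 2 {16, 29}.
  Root 2: left subtree has 6 nodes {17, 10, 11, 15, 36, 19}, right has 2 {6, 26}.
    Root 15: left subtree has 3 nodes {17, 10, 11}, right has 2 {36, 19}.
      Root 10: left subtree has 1 node {17}, right has 1 {11}.
      Root 36: left subtree has 0 nodes { }, right has 1 {19}.
    Root 6: left subtree has 0 nodes { }, right has 1 {26}.
  Root 29: left subtree has 1 node {16}, right has 0 { }.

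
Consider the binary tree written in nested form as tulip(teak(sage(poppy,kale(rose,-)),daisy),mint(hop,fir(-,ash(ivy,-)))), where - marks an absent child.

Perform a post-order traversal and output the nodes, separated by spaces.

Post-order visits the left subtree, then the right subtree, then the node.
At tulip: go left to teak.
  At teak: go left to sage.
    At sage: go left to poppy.
      poppy is a leaf — visit poppy.
    At sage: go right to kale.
      At kale: go left to rose.
        rose is a leaf — visit rose.
      At kale: no right child.
      Visit kale.
    Visit sage.
  At teak: go right to daisy.
    daisy is a leaf — visit daisy.
  Visit teak.
At tulip: go right to mint.
  At mint: go left to hop.
    hop is a leaf — visit hop.
  At mint: go right to fir.
    At fir: no left child.
    At fir: go right to ash.
      At ash: go left to ivy.
        ivy is a leaf — visit ivy.
      At ash: no right child.
      Visit ash.
    Visit fir.
  Visit mint.
Visit tulip.

poppy rose kale sage daisy teak hop ivy ash fir mint tulip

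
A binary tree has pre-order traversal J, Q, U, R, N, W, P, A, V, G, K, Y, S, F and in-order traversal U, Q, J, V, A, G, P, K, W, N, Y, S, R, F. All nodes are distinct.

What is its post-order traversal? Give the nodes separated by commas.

U, Q, V, G, A, K, P, W, S, Y, N, F, R, J

The first element of pre-order is the root; it splits in-order into left and right subtrees.
Root J: left subtree has 2 nodes {U, Q}, right has 11 {V, A, G, P, K, W, N, Y, S, R, F}.
  Root Q: left subtree has 1 node {U}, right has 0 { }.
  Root R: left subtree has 9 nodes {V, A, G, P, K, W, N, Y, S}, right has 1 {F}.
    Root N: left subtree has 6 nodes {V, A, G, P, K, W}, right has 2 {Y, S}.
      Root W: left subtree has 5 nodes {V, A, G, P, K}, right has 0 { }.
        Root P: left subtree has 3 nodes {V, A, G}, right has 1 {K}.
          Root A: left subtree has 1 node {V}, right has 1 {G}.
      Root Y: left subtree has 0 nodes { }, right has 1 {S}.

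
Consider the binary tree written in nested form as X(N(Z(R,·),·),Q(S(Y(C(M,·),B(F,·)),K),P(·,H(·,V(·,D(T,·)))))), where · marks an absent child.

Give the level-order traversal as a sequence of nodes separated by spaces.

X N Q Z S P R Y K H C B V M F D T

Level-order visits nodes level by level from the root, left to right within each level.
Level 0: X
Level 1: N, Q
Level 2: Z, S, P
Level 3: R, Y, K, H
Level 4: C, B, V
Level 5: M, F, D
Level 6: T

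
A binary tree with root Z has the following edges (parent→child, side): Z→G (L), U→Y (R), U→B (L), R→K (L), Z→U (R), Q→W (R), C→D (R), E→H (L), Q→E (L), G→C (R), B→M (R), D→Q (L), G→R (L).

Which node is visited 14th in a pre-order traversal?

Pre-order visits the node, then its left subtree, then its right subtree.
Visit Z.
At Z: go left to G.
  Visit G.
  At G: go left to R.
    Visit R.
    At R: go left to K.
      K is a leaf — visit K.
    At R: no right child.
  At G: go right to C.
    Visit C.
    At C: no left child.
    At C: go right to D.
      Visit D.
      At D: go left to Q.
        Visit Q.
        At Q: go left to E.
          Visit E.
          At E: go left to H.
            H is a leaf — visit H.
          At E: no right child.
        At Q: go right to W.
          W is a leaf — visit W.
      At D: no right child.
At Z: go right to U.
  Visit U.
  At U: go left to B.
    Visit B.
    At B: no left child.
    At B: go right to M.
      M is a leaf — visit M.
  At U: go right to Y.
    Y is a leaf — visit Y.
Full pre-order sequence: Z, G, R, K, C, D, Q, E, H, W, U, B, M, Y.

Y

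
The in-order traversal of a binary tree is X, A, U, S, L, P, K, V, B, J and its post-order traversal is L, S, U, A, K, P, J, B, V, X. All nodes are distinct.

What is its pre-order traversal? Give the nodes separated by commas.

The last element of post-order is the root; it splits in-order into left and right subtrees.
Root X: left subtree has 0 nodes { }, right has 9 {A, U, S, L, P, K, V, B, J}.
  Root V: left subtree has 6 nodes {A, U, S, L, P, K}, right has 2 {B, J}.
    Root P: left subtree has 4 nodes {A, U, S, L}, right has 1 {K}.
      Root A: left subtree has 0 nodes { }, right has 3 {U, S, L}.
        Root U: left subtree has 0 nodes { }, right has 2 {S, L}.
          Root S: left subtree has 0 nodes { }, right has 1 {L}.
    Root B: left subtree has 0 nodes { }, right has 1 {J}.

X, V, P, A, U, S, L, K, B, J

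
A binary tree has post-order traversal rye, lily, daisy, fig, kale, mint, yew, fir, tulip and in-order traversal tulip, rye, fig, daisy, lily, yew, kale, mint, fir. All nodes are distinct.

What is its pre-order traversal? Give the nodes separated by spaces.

The last element of post-order is the root; it splits in-order into left and right subtrees.
Root tulip: left subtree has 0 nodes { }, right has 8 {rye, fig, daisy, lily, yew, kale, mint, fir}.
  Root fir: left subtree has 7 nodes {rye, fig, daisy, lily, yew, kale, mint}, right has 0 { }.
    Root yew: left subtree has 4 nodes {rye, fig, daisy, lily}, right has 2 {kale, mint}.
      Root fig: left subtree has 1 node {rye}, right has 2 {daisy, lily}.
        Root daisy: left subtree has 0 nodes { }, right has 1 {lily}.
      Root mint: left subtree has 1 node {kale}, right has 0 { }.

tulip fir yew fig rye daisy lily mint kale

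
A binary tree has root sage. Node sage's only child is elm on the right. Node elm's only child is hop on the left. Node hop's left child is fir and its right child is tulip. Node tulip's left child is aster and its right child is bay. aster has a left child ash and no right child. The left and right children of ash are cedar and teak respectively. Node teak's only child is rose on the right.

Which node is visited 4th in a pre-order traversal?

fir

Pre-order visits the node, then its left subtree, then its right subtree.
Visit sage.
At sage: no left child.
At sage: go right to elm.
  Visit elm.
  At elm: go left to hop.
    Visit hop.
    At hop: go left to fir.
      fir is a leaf — visit fir.
    At hop: go right to tulip.
      Visit tulip.
      At tulip: go left to aster.
        Visit aster.
        At aster: go left to ash.
          Visit ash.
          At ash: go left to cedar.
            cedar is a leaf — visit cedar.
          At ash: go right to teak.
            Visit teak.
            At teak: no left child.
            At teak: go right to rose.
              rose is a leaf — visit rose.
        At aster: no right child.
      At tulip: go right to bay.
        bay is a leaf — visit bay.
  At elm: no right child.
Full pre-order sequence: sage, elm, hop, fir, tulip, aster, ash, cedar, teak, rose, bay.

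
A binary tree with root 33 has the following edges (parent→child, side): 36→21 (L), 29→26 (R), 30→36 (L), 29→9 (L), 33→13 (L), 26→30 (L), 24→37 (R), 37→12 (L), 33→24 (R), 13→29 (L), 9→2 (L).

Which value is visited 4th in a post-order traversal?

Post-order visits the left subtree, then the right subtree, then the node.
At 33: go left to 13.
  At 13: go left to 29.
    At 29: go left to 9.
      At 9: go left to 2.
        2 is a leaf — visit 2.
      At 9: no right child.
      Visit 9.
    At 29: go right to 26.
      At 26: go left to 30.
        At 30: go left to 36.
          At 36: go left to 21.
            21 is a leaf — visit 21.
          At 36: no right child.
          Visit 36.
        At 30: no right child.
        Visit 30.
      At 26: no right child.
      Visit 26.
    Visit 29.
  At 13: no right child.
  Visit 13.
At 33: go right to 24.
  At 24: no left child.
  At 24: go right to 37.
    At 37: go left to 12.
      12 is a leaf — visit 12.
    At 37: no right child.
    Visit 37.
  Visit 24.
Visit 33.
Full post-order sequence: 2, 9, 21, 36, 30, 26, 29, 13, 12, 37, 24, 33.

36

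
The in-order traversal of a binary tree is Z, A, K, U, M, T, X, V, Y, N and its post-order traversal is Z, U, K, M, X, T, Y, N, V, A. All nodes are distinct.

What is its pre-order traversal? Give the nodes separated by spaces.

The last element of post-order is the root; it splits in-order into left and right subtrees.
Root A: left subtree has 1 node {Z}, right has 8 {K, U, M, T, X, V, Y, N}.
  Root V: left subtree has 5 nodes {K, U, M, T, X}, right has 2 {Y, N}.
    Root T: left subtree has 3 nodes {K, U, M}, right has 1 {X}.
      Root M: left subtree has 2 nodes {K, U}, right has 0 { }.
        Root K: left subtree has 0 nodes { }, right has 1 {U}.
    Root N: left subtree has 1 node {Y}, right has 0 { }.

A Z V T M K U X N Y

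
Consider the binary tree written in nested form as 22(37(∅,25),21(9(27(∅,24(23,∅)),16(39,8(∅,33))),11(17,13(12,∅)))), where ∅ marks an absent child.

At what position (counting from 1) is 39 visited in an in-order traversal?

In-order visits the left subtree, then the node, then the right subtree.
At 22: go left to 37.
  At 37: no left child.
  Visit 37.
  At 37: go right to 25.
    25 is a leaf — visit 25.
Visit 22.
At 22: go right to 21.
  At 21: go left to 9.
    At 9: go left to 27.
      At 27: no left child.
      Visit 27.
      At 27: go right to 24.
        At 24: go left to 23.
          23 is a leaf — visit 23.
        Visit 24.
        At 24: no right child.
    Visit 9.
    At 9: go right to 16.
      At 16: go left to 39.
        39 is a leaf — visit 39.
      Visit 16.
      At 16: go right to 8.
        At 8: no left child.
        Visit 8.
        At 8: go right to 33.
          33 is a leaf — visit 33.
  Visit 21.
  At 21: go right to 11.
    At 11: go left to 17.
      17 is a leaf — visit 17.
    Visit 11.
    At 11: go right to 13.
      At 13: go left to 12.
        12 is a leaf — visit 12.
      Visit 13.
      At 13: no right child.
Full in-order sequence: 37, 25, 22, 27, 23, 24, 9, 39, 16, 8, 33, 21, 17, 11, 12, 13.

8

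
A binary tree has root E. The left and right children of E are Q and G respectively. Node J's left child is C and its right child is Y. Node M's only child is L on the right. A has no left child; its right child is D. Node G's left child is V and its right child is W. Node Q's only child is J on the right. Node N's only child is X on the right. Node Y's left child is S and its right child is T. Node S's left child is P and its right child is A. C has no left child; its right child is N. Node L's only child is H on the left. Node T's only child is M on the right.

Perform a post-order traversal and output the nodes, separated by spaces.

X N C P D A S H L M T Y J Q V W G E

Post-order visits the left subtree, then the right subtree, then the node.
At E: go left to Q.
  At Q: no left child.
  At Q: go right to J.
    At J: go left to C.
      At C: no left child.
      At C: go right to N.
        At N: no left child.
        At N: go right to X.
          X is a leaf — visit X.
        Visit N.
      Visit C.
    At J: go right to Y.
      At Y: go left to S.
        At S: go left to P.
          P is a leaf — visit P.
        At S: go right to A.
          At A: no left child.
          At A: go right to D.
            D is a leaf — visit D.
          Visit A.
        Visit S.
      At Y: go right to T.
        At T: no left child.
        At T: go right to M.
          At M: no left child.
          At M: go right to L.
            At L: go left to H.
              H is a leaf — visit H.
            At L: no right child.
            Visit L.
          Visit M.
        Visit T.
      Visit Y.
    Visit J.
  Visit Q.
At E: go right to G.
  At G: go left to V.
    V is a leaf — visit V.
  At G: go right to W.
    W is a leaf — visit W.
  Visit G.
Visit E.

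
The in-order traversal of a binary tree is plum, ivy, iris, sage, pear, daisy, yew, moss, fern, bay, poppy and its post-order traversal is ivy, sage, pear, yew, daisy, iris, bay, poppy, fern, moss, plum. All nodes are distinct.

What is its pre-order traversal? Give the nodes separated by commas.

plum, moss, iris, ivy, daisy, pear, sage, yew, fern, poppy, bay

The last element of post-order is the root; it splits in-order into left and right subtrees.
Root plum: left subtree has 0 nodes { }, right has 10 {ivy, iris, sage, pear, daisy, yew, moss, fern, bay, poppy}.
  Root moss: left subtree has 6 nodes {ivy, iris, sage, pear, daisy, yew}, right has 3 {fern, bay, poppy}.
    Root iris: left subtree has 1 node {ivy}, right has 4 {sage, pear, daisy, yew}.
      Root daisy: left subtree has 2 nodes {sage, pear}, right has 1 {yew}.
        Root pear: left subtree has 1 node {sage}, right has 0 { }.
    Root fern: left subtree has 0 nodes { }, right has 2 {bay, poppy}.
      Root poppy: left subtree has 1 node {bay}, right has 0 { }.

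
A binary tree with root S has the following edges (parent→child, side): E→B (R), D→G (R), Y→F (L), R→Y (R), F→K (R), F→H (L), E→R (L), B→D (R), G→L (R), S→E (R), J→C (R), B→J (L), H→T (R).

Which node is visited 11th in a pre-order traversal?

Pre-order visits the node, then its left subtree, then its right subtree.
Visit S.
At S: no left child.
At S: go right to E.
  Visit E.
  At E: go left to R.
    Visit R.
    At R: no left child.
    At R: go right to Y.
      Visit Y.
      At Y: go left to F.
        Visit F.
        At F: go left to H.
          Visit H.
          At H: no left child.
          At H: go right to T.
            T is a leaf — visit T.
        At F: go right to K.
          K is a leaf — visit K.
      At Y: no right child.
  At E: go right to B.
    Visit B.
    At B: go left to J.
      Visit J.
      At J: no left child.
      At J: go right to C.
        C is a leaf — visit C.
    At B: go right to D.
      Visit D.
      At D: no left child.
      At D: go right to G.
        Visit G.
        At G: no left child.
        At G: go right to L.
          L is a leaf — visit L.
Full pre-order sequence: S, E, R, Y, F, H, T, K, B, J, C, D, G, L.

C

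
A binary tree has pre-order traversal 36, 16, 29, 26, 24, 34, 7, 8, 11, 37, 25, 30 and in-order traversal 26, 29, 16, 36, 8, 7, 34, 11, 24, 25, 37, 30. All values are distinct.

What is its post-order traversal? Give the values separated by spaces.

26 29 16 8 7 11 34 25 30 37 24 36

The first element of pre-order is the root; it splits in-order into left and right subtrees.
Root 36: left subtree has 3 nodes {26, 29, 16}, right has 8 {8, 7, 34, 11, 24, 25, 37, 30}.
  Root 16: left subtree has 2 nodes {26, 29}, right has 0 { }.
    Root 29: left subtree has 1 node {26}, right has 0 { }.
  Root 24: left subtree has 4 nodes {8, 7, 34, 11}, right has 3 {25, 37, 30}.
    Root 34: left subtree has 2 nodes {8, 7}, right has 1 {11}.
      Root 7: left subtree has 1 node {8}, right has 0 { }.
    Root 37: left subtree has 1 node {25}, right has 1 {30}.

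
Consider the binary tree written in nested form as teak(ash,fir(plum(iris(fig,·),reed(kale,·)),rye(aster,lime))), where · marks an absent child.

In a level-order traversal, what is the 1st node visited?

teak

Level-order visits nodes level by level from the root, left to right within each level.
Level 0: teak
Level 1: ash, fir
Level 2: plum, rye
Level 3: iris, reed, aster, lime
Level 4: fig, kale
Full level-order sequence: teak, ash, fir, plum, rye, iris, reed, aster, lime, fig, kale.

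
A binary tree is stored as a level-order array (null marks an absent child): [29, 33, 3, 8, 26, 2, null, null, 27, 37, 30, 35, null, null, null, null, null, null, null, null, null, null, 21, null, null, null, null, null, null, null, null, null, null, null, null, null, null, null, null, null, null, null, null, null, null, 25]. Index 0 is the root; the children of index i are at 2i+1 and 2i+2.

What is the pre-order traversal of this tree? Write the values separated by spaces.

29 33 8 27 26 37 30 21 25 3 2 35

Pre-order visits the node, then its left subtree, then its right subtree.
Visit 29.
At 29: go left to 33.
  Visit 33.
  At 33: go left to 8.
    Visit 8.
    At 8: no left child.
    At 8: go right to 27.
      27 is a leaf — visit 27.
  At 33: go right to 26.
    Visit 26.
    At 26: go left to 37.
      37 is a leaf — visit 37.
    At 26: go right to 30.
      Visit 30.
      At 30: no left child.
      At 30: go right to 21.
        Visit 21.
        At 21: go left to 25.
          25 is a leaf — visit 25.
        At 21: no right child.
At 29: go right to 3.
  Visit 3.
  At 3: go left to 2.
    Visit 2.
    At 2: go left to 35.
      35 is a leaf — visit 35.
    At 2: no right child.
  At 3: no right child.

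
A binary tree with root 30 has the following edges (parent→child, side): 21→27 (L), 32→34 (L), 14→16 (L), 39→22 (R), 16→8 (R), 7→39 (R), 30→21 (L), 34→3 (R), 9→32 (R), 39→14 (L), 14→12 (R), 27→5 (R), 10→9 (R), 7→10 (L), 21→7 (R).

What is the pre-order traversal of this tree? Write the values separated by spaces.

Pre-order visits the node, then its left subtree, then its right subtree.
Visit 30.
At 30: go left to 21.
  Visit 21.
  At 21: go left to 27.
    Visit 27.
    At 27: no left child.
    At 27: go right to 5.
      5 is a leaf — visit 5.
  At 21: go right to 7.
    Visit 7.
    At 7: go left to 10.
      Visit 10.
      At 10: no left child.
      At 10: go right to 9.
        Visit 9.
        At 9: no left child.
        At 9: go right to 32.
          Visit 32.
          At 32: go left to 34.
            Visit 34.
            At 34: no left child.
            At 34: go right to 3.
              3 is a leaf — visit 3.
          At 32: no right child.
    At 7: go right to 39.
      Visit 39.
      At 39: go left to 14.
        Visit 14.
        At 14: go left to 16.
          Visit 16.
          At 16: no left child.
          At 16: go right to 8.
            8 is a leaf — visit 8.
        At 14: go right to 12.
          12 is a leaf — visit 12.
      At 39: go right to 22.
        22 is a leaf — visit 22.
At 30: no right child.

30 21 27 5 7 10 9 32 34 3 39 14 16 8 12 22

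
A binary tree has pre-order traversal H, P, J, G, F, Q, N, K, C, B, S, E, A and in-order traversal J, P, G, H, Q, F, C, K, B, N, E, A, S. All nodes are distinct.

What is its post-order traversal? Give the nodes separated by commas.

J, G, P, Q, C, B, K, A, E, S, N, F, H

The first element of pre-order is the root; it splits in-order into left and right subtrees.
Root H: left subtree has 3 nodes {J, P, G}, right has 9 {Q, F, C, K, B, N, E, A, S}.
  Root P: left subtree has 1 node {J}, right has 1 {G}.
  Root F: left subtree has 1 node {Q}, right has 7 {C, K, B, N, E, A, S}.
    Root N: left subtree has 3 nodes {C, K, B}, right has 3 {E, A, S}.
      Root K: left subtree has 1 node {C}, right has 1 {B}.
      Root S: left subtree has 2 nodes {E, A}, right has 0 { }.
        Root E: left subtree has 0 nodes { }, right has 1 {A}.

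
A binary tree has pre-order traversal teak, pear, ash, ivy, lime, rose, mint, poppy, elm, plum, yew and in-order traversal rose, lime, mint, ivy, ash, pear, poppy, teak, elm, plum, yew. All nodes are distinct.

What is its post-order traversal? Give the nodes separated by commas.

rose, mint, lime, ivy, ash, poppy, pear, yew, plum, elm, teak

The first element of pre-order is the root; it splits in-order into left and right subtrees.
Root teak: left subtree has 7 nodes {rose, lime, mint, ivy, ash, pear, poppy}, right has 3 {elm, plum, yew}.
  Root pear: left subtree has 5 nodes {rose, lime, mint, ivy, ash}, right has 1 {poppy}.
    Root ash: left subtree has 4 nodes {rose, lime, mint, ivy}, right has 0 { }.
      Root ivy: left subtree has 3 nodes {rose, lime, mint}, right has 0 { }.
        Root lime: left subtree has 1 node {rose}, right has 1 {mint}.
  Root elm: left subtree has 0 nodes { }, right has 2 {plum, yew}.
    Root plum: left subtree has 0 nodes { }, right has 1 {yew}.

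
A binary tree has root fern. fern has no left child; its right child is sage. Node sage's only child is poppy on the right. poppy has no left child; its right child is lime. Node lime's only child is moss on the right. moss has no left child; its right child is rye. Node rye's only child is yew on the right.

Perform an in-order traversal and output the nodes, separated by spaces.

fern sage poppy lime moss rye yew

In-order visits the left subtree, then the node, then the right subtree.
At fern: no left child.
Visit fern.
At fern: go right to sage.
  At sage: no left child.
  Visit sage.
  At sage: go right to poppy.
    At poppy: no left child.
    Visit poppy.
    At poppy: go right to lime.
      At lime: no left child.
      Visit lime.
      At lime: go right to moss.
        At moss: no left child.
        Visit moss.
        At moss: go right to rye.
          At rye: no left child.
          Visit rye.
          At rye: go right to yew.
            yew is a leaf — visit yew.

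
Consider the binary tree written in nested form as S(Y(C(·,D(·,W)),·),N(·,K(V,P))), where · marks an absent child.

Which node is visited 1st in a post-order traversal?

W

Post-order visits the left subtree, then the right subtree, then the node.
At S: go left to Y.
  At Y: go left to C.
    At C: no left child.
    At C: go right to D.
      At D: no left child.
      At D: go right to W.
        W is a leaf — visit W.
      Visit D.
    Visit C.
  At Y: no right child.
  Visit Y.
At S: go right to N.
  At N: no left child.
  At N: go right to K.
    At K: go left to V.
      V is a leaf — visit V.
    At K: go right to P.
      P is a leaf — visit P.
    Visit K.
  Visit N.
Visit S.
Full post-order sequence: W, D, C, Y, V, P, K, N, S.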